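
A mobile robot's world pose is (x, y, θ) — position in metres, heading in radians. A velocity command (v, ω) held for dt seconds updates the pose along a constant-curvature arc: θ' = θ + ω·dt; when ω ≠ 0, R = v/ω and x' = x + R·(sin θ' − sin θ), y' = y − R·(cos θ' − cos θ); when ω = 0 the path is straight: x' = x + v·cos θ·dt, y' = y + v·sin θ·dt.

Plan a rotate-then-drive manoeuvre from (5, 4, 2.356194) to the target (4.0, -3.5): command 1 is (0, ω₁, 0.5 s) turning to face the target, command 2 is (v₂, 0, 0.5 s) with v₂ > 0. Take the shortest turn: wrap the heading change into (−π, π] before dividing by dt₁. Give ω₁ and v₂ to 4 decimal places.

ω₁ = 4.4473, v₂ = 15.1327

heading to target = atan2(-3.5−4, 4−5) = -1.7033
Δθ = wrap(-1.7033 − 2.3562) = 2.2236; ω₁ = Δθ/dt₁ = 4.4473
distance = √((4−5)² + (-3.5−4)²) = 7.5664; v₂ = distance/dt₂ = 15.1327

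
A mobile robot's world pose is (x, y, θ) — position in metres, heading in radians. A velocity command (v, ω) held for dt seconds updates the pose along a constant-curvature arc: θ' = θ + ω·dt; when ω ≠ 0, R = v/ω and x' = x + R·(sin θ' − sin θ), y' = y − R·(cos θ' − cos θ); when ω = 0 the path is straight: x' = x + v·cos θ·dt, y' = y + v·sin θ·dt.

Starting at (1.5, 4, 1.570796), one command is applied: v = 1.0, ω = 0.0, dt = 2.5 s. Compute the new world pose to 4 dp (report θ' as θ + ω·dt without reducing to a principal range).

θ' = 1.5708 + 0.0·2.5 = 1.5708
ω = 0 → straight: x' = 1.5 + 1.0·cos(1.5708)·2.5 = 1.5000
y' = 4 + 1.0·sin(1.5708)·2.5 = 6.5000

(1.5000, 6.5000, 1.5708)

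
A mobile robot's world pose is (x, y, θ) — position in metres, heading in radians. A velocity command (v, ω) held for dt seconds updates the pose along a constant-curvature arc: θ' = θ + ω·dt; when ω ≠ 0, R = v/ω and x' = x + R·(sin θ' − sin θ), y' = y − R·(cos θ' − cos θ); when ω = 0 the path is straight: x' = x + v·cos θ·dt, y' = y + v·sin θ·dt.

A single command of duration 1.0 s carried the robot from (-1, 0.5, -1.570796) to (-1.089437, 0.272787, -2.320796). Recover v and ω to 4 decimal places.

Δθ = -2.320796 − -1.570796 = -0.750000
ω = Δθ/dt = -0.750000/1.0 = -0.7500
R = −Δy/(cos θ' − cos θ) = -0.3333
v = R·ω = -0.3333·-0.7500 = 0.2500

v = 0.2500, ω = -0.7500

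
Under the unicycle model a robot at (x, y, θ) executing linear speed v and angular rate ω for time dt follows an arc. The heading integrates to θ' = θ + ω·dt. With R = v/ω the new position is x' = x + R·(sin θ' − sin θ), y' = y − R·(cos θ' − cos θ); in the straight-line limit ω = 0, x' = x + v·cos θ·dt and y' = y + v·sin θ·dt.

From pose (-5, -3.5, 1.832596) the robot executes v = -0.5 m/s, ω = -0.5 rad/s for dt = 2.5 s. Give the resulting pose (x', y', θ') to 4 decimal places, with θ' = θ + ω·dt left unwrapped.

(-5.4157, -4.5939, 0.5826)

θ' = 1.8326 + -0.5·2.5 = 0.5826
R = v/ω = -0.5/-0.5 = 1.0000
x' = -5 + 1.0000·(sin 0.5826 − sin 1.8326) = -5.4157
y' = -3.5 − 1.0000·(cos 0.5826 − cos 1.8326) = -4.5939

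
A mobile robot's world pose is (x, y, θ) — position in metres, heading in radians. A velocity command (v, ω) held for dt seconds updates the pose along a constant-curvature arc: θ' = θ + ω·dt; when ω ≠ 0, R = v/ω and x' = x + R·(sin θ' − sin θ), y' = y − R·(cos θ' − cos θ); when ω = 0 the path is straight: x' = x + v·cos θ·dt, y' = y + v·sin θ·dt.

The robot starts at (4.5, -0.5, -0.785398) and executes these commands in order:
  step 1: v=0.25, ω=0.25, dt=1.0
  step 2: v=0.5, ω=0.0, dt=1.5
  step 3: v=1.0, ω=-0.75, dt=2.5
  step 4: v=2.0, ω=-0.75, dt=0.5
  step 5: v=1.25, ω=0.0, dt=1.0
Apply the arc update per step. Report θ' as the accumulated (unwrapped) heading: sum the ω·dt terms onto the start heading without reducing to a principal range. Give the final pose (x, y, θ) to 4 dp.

(3.5297, -4.1250, -2.7854)

step 1: θ'=-0.5354 (R=1.0000) → pose (4.6969, -0.6530, -0.5354)
step 2: θ'=-0.5354 (straight) → pose (5.3420, -1.0356, -0.5354)
step 3: θ'=-2.4104 (R=-1.3333) → pose (5.5521, -3.1749, -2.4104)
step 4: θ'=-2.7854 (R=-2.6667) → pose (4.7013, -3.6891, -2.7854)
step 5: θ'=-2.7854 (straight) → pose (3.5297, -4.1250, -2.7854)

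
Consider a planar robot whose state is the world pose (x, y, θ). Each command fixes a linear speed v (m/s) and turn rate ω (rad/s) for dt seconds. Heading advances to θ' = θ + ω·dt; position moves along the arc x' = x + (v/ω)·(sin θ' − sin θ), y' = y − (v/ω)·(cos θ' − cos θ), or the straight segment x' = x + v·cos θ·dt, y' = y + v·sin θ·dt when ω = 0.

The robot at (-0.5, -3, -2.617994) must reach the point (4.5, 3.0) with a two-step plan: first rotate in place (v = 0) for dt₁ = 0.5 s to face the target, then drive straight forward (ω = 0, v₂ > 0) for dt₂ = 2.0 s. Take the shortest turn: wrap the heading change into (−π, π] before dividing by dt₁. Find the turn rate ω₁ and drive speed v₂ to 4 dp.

heading to target = atan2(3−-3, 4.5−-0.5) = 0.8761
Δθ = wrap(0.8761 − -2.6180) = -2.7891; ω₁ = Δθ/dt₁ = -5.5783
distance = √((4.5−-0.5)² + (3−-3)²) = 7.8102; v₂ = distance/dt₂ = 3.9051

ω₁ = -5.5783, v₂ = 3.9051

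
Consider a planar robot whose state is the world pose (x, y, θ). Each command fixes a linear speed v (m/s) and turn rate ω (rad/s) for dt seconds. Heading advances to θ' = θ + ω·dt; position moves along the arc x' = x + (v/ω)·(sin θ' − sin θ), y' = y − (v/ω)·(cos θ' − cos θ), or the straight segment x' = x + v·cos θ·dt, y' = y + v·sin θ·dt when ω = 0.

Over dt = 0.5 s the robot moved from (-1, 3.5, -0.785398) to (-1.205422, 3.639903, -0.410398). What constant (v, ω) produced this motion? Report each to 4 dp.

v = -0.5000, ω = 0.7500

Δθ = -0.410398 − -0.785398 = 0.375000
ω = Δθ/dt = 0.375000/0.5 = 0.7500
R = Δx/(sin θ' − sin θ) = -0.6667
v = R·ω = -0.6667·0.7500 = -0.5000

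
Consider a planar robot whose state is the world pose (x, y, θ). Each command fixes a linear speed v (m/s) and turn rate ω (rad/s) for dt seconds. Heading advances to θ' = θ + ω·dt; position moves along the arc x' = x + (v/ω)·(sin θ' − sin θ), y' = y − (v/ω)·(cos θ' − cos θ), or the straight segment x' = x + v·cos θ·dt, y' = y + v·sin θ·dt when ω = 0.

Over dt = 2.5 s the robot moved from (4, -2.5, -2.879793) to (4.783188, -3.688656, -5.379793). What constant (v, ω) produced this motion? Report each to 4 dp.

v = -0.7500, ω = -1.0000

Δθ = -5.379793 − -2.879793 = -2.500000
ω = Δθ/dt = -2.500000/2.5 = -1.0000
R = −Δy/(cos θ' − cos θ) = 0.7500
v = R·ω = 0.7500·-1.0000 = -0.7500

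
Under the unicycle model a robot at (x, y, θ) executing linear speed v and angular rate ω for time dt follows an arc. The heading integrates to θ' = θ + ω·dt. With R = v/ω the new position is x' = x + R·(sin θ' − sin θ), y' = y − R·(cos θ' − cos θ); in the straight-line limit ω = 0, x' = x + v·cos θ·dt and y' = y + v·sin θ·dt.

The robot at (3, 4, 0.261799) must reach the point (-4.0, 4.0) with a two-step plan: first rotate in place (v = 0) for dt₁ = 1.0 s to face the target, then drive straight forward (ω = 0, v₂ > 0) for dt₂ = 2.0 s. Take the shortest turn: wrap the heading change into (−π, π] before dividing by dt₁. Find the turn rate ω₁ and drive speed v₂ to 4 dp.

ω₁ = 2.8798, v₂ = 3.5000

heading to target = atan2(4−4, -4−3) = 3.1416
Δθ = wrap(3.1416 − 0.2618) = 2.8798; ω₁ = Δθ/dt₁ = 2.8798
distance = √((-4−3)² + (4−4)²) = 7.0000; v₂ = distance/dt₂ = 3.5000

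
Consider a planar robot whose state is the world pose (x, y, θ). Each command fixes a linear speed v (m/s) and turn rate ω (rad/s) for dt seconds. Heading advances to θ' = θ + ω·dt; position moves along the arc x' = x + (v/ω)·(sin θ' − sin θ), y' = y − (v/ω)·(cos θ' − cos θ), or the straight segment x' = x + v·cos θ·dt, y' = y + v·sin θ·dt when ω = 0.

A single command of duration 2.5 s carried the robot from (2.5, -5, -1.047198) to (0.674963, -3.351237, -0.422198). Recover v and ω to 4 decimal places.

Δθ = -0.422198 − -1.047198 = 0.625000
ω = Δθ/dt = 0.625000/2.5 = 0.2500
R = Δx/(sin θ' − sin θ) = -4.0000
v = R·ω = -4.0000·0.2500 = -1.0000

v = -1.0000, ω = 0.2500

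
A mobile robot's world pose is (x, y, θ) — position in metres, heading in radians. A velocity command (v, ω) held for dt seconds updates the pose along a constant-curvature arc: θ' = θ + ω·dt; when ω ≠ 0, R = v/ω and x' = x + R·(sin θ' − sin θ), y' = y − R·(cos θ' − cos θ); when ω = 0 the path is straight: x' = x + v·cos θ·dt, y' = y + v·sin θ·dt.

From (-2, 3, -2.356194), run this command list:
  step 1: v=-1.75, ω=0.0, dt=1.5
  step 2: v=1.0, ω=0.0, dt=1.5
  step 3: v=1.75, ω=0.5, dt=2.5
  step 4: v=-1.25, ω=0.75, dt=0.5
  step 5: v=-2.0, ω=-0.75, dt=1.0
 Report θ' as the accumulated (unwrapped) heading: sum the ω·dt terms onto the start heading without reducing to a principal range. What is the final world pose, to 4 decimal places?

step 1: θ'=-2.3562 (straight) → pose (-0.1438, 4.8562, -2.3562)
step 2: θ'=-2.3562 (straight) → pose (-1.2045, 3.7955, -2.3562)
step 3: θ'=-1.1062 (R=3.5000) → pose (-1.8586, -0.2476, -1.1062)
step 4: θ'=-0.7312 (R=-1.6667) → pose (-2.2357, 0.2462, -0.7312)
step 5: θ'=-1.4812 (R=2.6667) → pose (-3.1110, 1.9926, -1.4812)

(-3.1110, 1.9926, -1.4812)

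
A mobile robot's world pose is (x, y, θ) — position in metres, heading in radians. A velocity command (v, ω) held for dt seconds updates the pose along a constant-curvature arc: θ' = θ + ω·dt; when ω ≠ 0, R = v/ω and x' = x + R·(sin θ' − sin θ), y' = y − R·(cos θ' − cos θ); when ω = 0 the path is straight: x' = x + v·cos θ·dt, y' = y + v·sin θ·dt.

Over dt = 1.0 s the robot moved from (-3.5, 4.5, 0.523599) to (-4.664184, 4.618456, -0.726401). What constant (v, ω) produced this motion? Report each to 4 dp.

v = -1.2500, ω = -1.2500

Δθ = -0.726401 − 0.523599 = -1.250000
ω = Δθ/dt = -1.250000/1.0 = -1.2500
R = Δx/(sin θ' − sin θ) = 1.0000
v = R·ω = 1.0000·-1.2500 = -1.2500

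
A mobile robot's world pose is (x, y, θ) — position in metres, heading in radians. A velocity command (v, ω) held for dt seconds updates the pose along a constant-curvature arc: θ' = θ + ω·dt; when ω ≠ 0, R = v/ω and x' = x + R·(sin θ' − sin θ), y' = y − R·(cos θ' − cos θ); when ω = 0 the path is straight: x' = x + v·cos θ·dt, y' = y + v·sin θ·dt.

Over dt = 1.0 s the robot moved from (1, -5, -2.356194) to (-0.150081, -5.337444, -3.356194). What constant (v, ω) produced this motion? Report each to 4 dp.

Δθ = -3.356194 − -2.356194 = -1.000000
ω = Δθ/dt = -1.000000/1.0 = -1.0000
R = Δx/(sin θ' − sin θ) = -1.2500
v = R·ω = -1.2500·-1.0000 = 1.2500

v = 1.2500, ω = -1.0000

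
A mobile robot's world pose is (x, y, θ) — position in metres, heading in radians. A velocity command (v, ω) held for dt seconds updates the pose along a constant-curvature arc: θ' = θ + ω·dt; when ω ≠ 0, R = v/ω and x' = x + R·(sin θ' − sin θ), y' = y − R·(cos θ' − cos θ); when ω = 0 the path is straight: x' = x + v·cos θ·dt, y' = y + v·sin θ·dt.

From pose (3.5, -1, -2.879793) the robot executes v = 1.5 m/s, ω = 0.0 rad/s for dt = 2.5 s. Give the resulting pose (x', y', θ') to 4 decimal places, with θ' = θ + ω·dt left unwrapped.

θ' = -2.8798 + 0.0·2.5 = -2.8798
ω = 0 → straight: x' = 3.5 + 1.5·cos(-2.8798)·2.5 = -0.1222
y' = -1 + 1.5·sin(-2.8798)·2.5 = -1.9706

(-0.1222, -1.9706, -2.8798)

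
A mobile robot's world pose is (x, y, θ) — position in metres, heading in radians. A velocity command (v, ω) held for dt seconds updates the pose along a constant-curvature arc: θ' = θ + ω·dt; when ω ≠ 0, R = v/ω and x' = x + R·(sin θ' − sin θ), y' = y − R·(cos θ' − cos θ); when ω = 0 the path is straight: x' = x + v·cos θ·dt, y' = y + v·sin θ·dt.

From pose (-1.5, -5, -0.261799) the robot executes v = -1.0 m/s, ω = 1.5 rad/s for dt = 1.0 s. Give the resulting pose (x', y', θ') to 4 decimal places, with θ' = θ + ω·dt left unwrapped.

θ' = -0.2618 + 1.5·1.0 = 1.2382
R = v/ω = -1.0/1.5 = -0.6667
x' = -1.5 + -0.6667·(sin 1.2382 − sin -0.2618) = -2.3027
y' = -5 − -0.6667·(cos 1.2382 − cos -0.2618) = -5.4263

(-2.3027, -5.4263, 1.2382)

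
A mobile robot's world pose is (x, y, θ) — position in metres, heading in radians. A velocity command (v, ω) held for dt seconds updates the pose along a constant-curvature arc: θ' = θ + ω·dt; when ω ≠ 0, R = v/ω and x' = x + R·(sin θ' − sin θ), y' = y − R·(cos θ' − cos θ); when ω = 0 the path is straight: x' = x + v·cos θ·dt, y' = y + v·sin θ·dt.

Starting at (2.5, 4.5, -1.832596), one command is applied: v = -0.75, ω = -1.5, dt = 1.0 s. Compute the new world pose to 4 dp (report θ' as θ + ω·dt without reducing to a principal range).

(3.0779, 4.8615, -3.3326)

θ' = -1.8326 + -1.5·1.0 = -3.3326
R = v/ω = -0.75/-1.5 = 0.5000
x' = 2.5 + 0.5000·(sin -3.3326 − sin -1.8326) = 3.0779
y' = 4.5 − 0.5000·(cos -3.3326 − cos -1.8326) = 4.8615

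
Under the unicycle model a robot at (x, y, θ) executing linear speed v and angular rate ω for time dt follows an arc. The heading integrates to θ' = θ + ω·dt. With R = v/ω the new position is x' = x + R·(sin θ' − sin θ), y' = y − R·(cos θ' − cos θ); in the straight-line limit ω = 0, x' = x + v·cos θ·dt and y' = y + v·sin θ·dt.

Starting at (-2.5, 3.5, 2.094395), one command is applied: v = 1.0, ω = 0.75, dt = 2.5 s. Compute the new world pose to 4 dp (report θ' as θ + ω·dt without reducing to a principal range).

(-4.6366, 3.7353, 3.9694)

θ' = 2.0944 + 0.75·2.5 = 3.9694
R = v/ω = 1.0/0.75 = 1.3333
x' = -2.5 + 1.3333·(sin 3.9694 − sin 2.0944) = -4.6366
y' = 3.5 − 1.3333·(cos 3.9694 − cos 2.0944) = 3.7353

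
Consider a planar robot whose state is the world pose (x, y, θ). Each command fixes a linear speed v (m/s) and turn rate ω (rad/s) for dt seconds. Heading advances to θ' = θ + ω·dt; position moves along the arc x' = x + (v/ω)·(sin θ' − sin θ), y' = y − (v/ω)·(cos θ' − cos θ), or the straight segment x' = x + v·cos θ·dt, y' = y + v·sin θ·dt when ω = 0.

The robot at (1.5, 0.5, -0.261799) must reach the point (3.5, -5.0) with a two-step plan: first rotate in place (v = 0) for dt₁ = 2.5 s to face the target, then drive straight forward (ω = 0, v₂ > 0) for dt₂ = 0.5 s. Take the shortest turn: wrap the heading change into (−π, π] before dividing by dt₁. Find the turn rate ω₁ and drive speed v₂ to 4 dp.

heading to target = atan2(-5−0.5, 3.5−1.5) = -1.2220
Δθ = wrap(-1.2220 − -0.2618) = -0.9602; ω₁ = Δθ/dt₁ = -0.3841
distance = √((3.5−1.5)² + (-5−0.5)²) = 5.8523; v₂ = distance/dt₂ = 11.7047

ω₁ = -0.3841, v₂ = 11.7047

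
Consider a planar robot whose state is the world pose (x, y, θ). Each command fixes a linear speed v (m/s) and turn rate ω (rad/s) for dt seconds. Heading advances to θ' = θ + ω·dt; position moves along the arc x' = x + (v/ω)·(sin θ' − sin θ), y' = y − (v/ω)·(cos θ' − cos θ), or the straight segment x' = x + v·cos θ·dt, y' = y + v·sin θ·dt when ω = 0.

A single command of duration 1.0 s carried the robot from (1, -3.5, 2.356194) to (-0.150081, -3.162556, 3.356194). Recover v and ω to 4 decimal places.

Δθ = 3.356194 − 2.356194 = 1.000000
ω = Δθ/dt = 1.000000/1.0 = 1.0000
R = Δx/(sin θ' − sin θ) = 1.2500
v = R·ω = 1.2500·1.0000 = 1.2500

v = 1.2500, ω = 1.0000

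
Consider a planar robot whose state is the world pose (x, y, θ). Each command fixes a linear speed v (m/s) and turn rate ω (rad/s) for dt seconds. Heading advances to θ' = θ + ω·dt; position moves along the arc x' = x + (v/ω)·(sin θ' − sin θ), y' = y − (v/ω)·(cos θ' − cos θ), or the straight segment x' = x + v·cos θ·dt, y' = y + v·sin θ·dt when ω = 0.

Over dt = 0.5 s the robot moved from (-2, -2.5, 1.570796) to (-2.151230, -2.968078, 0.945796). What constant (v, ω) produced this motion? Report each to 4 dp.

v = -1.0000, ω = -1.2500

Δθ = 0.945796 − 1.570796 = -0.625000
ω = Δθ/dt = -0.625000/0.5 = -1.2500
R = −Δy/(cos θ' − cos θ) = 0.8000
v = R·ω = 0.8000·-1.2500 = -1.0000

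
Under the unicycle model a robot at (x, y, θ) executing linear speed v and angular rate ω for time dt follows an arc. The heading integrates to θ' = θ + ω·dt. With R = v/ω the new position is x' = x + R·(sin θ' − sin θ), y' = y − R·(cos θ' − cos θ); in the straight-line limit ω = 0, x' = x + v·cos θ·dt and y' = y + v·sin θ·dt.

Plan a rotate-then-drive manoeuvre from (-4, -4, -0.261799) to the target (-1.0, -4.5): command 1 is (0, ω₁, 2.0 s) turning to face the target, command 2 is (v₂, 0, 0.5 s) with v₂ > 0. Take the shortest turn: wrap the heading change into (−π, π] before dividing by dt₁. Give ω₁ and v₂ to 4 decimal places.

ω₁ = 0.0483, v₂ = 6.0828

heading to target = atan2(-4.5−-4, -1−-4) = -0.1651
Δθ = wrap(-0.1651 − -0.2618) = 0.0967; ω₁ = Δθ/dt₁ = 0.0483
distance = √((-1−-4)² + (-4.5−-4)²) = 3.0414; v₂ = distance/dt₂ = 6.0828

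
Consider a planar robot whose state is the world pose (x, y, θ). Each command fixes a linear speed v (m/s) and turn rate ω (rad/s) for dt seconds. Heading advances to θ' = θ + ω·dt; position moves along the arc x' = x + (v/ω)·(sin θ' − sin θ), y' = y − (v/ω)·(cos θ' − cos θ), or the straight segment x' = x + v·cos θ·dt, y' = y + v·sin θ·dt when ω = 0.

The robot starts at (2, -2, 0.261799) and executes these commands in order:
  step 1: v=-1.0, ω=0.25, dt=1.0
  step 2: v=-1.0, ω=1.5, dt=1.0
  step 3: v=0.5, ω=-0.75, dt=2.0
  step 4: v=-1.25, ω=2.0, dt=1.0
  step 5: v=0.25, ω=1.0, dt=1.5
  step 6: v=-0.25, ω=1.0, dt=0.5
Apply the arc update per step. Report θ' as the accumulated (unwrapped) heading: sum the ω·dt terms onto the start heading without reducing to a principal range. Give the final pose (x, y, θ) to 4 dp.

step 1: θ'=0.5118 (R=-4.0000) → pose (1.0763, -2.3762, 0.5118)
step 2: θ'=2.0118 (R=-0.6667) → pose (0.7999, -3.2421, 2.0118)
step 3: θ'=0.5118 (R=-0.6667) → pose (1.0763, -2.3762, 0.5118)
step 4: θ'=2.5118 (R=-0.6250) → pose (1.0143, -3.4263, 2.5118)
step 5: θ'=4.0118 (R=0.2500) → pose (0.6759, -3.4671, 4.0118)
step 6: θ'=4.5118 (R=-0.2500) → pose (0.7298, -3.3558, 4.5118)

(0.7298, -3.3558, 4.5118)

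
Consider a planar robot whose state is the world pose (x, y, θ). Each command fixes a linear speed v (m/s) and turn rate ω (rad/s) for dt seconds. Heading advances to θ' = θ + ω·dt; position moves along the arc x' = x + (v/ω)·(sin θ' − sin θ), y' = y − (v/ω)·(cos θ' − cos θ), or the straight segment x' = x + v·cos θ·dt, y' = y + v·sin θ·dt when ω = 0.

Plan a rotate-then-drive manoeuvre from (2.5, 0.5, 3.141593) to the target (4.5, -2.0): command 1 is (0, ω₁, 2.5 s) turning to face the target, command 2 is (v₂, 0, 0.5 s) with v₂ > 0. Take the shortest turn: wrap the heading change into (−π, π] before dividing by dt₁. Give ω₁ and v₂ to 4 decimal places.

heading to target = atan2(-2−0.5, 4.5−2.5) = -0.8961
Δθ = wrap(-0.8961 − 3.1416) = 2.2455; ω₁ = Δθ/dt₁ = 0.8982
distance = √((4.5−2.5)² + (-2−0.5)²) = 3.2016; v₂ = distance/dt₂ = 6.4031

ω₁ = 0.8982, v₂ = 6.4031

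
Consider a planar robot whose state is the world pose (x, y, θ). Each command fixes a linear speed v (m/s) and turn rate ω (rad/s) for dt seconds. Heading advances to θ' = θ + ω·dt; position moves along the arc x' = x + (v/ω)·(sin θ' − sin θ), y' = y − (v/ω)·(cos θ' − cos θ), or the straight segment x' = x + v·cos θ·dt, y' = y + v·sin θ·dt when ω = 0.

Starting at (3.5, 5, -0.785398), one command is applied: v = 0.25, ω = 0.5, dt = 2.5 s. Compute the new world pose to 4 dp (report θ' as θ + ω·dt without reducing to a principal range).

θ' = -0.7854 + 0.5·2.5 = 0.4646
R = v/ω = 0.25/0.5 = 0.5000
x' = 3.5 + 0.5000·(sin 0.4646 − sin -0.7854) = 4.0776
y' = 5 − 0.5000·(cos 0.4646 − cos -0.7854) = 4.9066

(4.0776, 4.9066, 0.4646)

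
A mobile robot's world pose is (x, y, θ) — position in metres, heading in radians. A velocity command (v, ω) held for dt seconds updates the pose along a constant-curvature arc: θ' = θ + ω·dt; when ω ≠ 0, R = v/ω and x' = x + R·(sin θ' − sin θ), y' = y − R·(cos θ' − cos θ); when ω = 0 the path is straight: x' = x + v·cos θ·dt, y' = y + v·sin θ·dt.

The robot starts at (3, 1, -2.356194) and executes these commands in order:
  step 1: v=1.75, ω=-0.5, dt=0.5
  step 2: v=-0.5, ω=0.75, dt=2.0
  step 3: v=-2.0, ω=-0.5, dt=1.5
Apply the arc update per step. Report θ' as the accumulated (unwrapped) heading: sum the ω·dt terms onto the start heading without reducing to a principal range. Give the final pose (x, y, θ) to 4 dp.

step 1: θ'=-2.6062 (R=-3.5000) → pose (2.3108, 0.4646, -2.6062)
step 2: θ'=-1.1062 (R=-0.6667) → pose (2.5666, 1.3367, -1.1062)
step 3: θ'=-1.8562 (R=4.0000) → pose (2.3044, 4.2552, -1.8562)

(2.3044, 4.2552, -1.8562)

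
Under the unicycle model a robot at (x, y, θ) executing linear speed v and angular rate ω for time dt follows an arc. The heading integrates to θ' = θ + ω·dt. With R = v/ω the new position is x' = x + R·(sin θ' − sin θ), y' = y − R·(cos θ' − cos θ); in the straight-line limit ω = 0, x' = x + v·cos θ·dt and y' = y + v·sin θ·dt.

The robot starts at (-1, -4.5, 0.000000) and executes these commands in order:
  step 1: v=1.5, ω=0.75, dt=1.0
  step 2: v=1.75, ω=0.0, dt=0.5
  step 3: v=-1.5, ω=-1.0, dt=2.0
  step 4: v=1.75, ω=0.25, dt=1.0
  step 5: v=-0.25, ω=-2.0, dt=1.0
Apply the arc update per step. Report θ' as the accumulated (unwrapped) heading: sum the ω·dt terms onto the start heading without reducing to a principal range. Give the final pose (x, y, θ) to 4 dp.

step 1: θ'=0.7500 (R=2.0000) → pose (0.3633, -3.9634, 0.7500)
step 2: θ'=0.7500 (straight) → pose (1.0035, -3.3669, 0.7500)
step 3: θ'=-1.2500 (R=1.5000) → pose (-1.4424, -2.7424, -1.2500)
step 4: θ'=-1.0000 (R=7.0000) → pose (-0.6898, -4.3173, -1.0000)
step 5: θ'=-3.0000 (R=0.1250) → pose (-0.6023, -4.1260, -3.0000)

(-0.6023, -4.1260, -3.0000)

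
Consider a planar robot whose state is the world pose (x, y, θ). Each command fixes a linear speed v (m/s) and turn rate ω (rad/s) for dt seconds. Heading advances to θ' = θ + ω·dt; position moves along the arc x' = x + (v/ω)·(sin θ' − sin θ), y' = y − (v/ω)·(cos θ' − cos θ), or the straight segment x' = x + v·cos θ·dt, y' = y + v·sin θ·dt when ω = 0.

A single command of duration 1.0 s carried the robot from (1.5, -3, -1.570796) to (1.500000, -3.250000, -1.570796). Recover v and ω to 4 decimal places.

Δθ = -1.570796 − -1.570796 = 0.000000
ω = Δθ/dt = 0.000000/1.0 = 0.0000
ω = 0 → v = (Δx·cos θ + Δy·sin θ)/dt = 0.2500

v = 0.2500, ω = 0.0000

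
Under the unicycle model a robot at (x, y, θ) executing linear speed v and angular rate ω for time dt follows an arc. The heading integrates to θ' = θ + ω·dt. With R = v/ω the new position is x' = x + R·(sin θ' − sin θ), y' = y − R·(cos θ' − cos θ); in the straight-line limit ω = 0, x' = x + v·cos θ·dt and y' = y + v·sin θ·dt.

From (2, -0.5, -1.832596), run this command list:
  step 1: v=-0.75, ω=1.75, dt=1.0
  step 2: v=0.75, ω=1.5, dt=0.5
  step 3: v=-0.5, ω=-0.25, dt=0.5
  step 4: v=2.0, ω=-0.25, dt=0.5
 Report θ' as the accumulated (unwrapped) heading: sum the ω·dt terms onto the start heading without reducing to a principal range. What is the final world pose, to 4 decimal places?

(2.6531, 0.4629, 0.4174)

step 1: θ'=-0.0826 (R=-0.4286) → pose (1.6214, 0.0380, -0.0826)
step 2: θ'=0.6674 (R=0.5000) → pose (1.9721, 0.1436, 0.6674)
step 3: θ'=0.5424 (R=2.0000) → pose (1.7666, 0.0015, 0.5424)
step 4: θ'=0.4174 (R=-8.0000) → pose (2.6531, 0.4629, 0.4174)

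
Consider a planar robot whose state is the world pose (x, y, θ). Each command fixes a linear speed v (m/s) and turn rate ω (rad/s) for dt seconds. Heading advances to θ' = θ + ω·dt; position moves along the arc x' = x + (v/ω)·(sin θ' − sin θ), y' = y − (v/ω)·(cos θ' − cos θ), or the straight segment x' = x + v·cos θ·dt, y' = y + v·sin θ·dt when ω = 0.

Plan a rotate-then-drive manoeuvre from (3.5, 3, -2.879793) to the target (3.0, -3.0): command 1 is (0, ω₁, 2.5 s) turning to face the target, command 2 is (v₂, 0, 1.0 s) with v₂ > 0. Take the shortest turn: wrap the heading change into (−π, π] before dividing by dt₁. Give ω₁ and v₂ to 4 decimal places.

heading to target = atan2(-3−3, 3−3.5) = -1.6539
Δθ = wrap(-1.6539 − -2.8798) = 1.2259; ω₁ = Δθ/dt₁ = 0.4903
distance = √((3−3.5)² + (-3−3)²) = 6.0208; v₂ = distance/dt₂ = 6.0208

ω₁ = 0.4903, v₂ = 6.0208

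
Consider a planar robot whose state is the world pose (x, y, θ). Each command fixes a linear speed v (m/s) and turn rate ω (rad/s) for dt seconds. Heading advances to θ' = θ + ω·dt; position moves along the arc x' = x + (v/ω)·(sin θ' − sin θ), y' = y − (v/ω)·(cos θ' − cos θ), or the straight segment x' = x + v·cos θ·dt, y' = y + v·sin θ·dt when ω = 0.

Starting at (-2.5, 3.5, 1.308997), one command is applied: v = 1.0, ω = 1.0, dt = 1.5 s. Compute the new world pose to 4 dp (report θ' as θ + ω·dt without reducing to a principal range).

θ' = 1.3090 + 1.0·1.5 = 2.8090
R = v/ω = 1.0/1.0 = 1.0000
x' = -2.5 + 1.0000·(sin 2.8090 − sin 1.3090) = -3.1394
y' = 3.5 − 1.0000·(cos 2.8090 − cos 1.3090) = 4.7040

(-3.1394, 4.7040, 2.8090)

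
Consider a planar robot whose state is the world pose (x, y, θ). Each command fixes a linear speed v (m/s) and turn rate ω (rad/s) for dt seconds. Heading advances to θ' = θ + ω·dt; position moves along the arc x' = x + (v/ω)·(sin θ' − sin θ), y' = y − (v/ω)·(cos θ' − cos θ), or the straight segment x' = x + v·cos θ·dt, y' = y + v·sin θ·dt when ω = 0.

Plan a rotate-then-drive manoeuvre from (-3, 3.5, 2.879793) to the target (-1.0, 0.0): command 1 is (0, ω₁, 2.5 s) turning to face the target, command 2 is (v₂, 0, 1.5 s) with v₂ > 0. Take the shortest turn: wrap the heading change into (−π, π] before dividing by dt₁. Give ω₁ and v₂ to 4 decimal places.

ω₁ = 0.9407, v₂ = 2.6874

heading to target = atan2(0−3.5, -1−-3) = -1.0517
Δθ = wrap(-1.0517 − 2.8798) = 2.3517; ω₁ = Δθ/dt₁ = 0.9407
distance = √((-1−-3)² + (0−3.5)²) = 4.0311; v₂ = distance/dt₂ = 2.6874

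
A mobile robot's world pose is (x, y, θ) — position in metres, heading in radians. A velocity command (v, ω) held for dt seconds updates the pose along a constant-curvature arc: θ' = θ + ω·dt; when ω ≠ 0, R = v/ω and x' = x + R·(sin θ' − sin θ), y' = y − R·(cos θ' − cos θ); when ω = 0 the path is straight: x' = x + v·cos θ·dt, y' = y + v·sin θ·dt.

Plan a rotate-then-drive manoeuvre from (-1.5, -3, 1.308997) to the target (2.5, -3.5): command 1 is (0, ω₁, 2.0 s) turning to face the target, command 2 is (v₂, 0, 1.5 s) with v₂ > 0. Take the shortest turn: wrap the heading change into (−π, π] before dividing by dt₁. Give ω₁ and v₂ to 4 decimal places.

heading to target = atan2(-3.5−-3, 2.5−-1.5) = -0.1244
Δθ = wrap(-0.1244 − 1.3090) = -1.4334; ω₁ = Δθ/dt₁ = -0.7167
distance = √((2.5−-1.5)² + (-3.5−-3)²) = 4.0311; v₂ = distance/dt₂ = 2.6874

ω₁ = -0.7167, v₂ = 2.6874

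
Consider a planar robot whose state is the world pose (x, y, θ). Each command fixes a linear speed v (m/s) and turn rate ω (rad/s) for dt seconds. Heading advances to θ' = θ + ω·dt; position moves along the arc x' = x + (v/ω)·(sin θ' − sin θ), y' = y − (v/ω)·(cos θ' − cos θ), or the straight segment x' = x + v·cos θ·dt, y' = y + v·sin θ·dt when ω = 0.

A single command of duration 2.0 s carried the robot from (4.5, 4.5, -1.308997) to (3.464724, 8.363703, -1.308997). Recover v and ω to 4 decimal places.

v = -2.0000, ω = 0.0000

Δθ = -1.308997 − -1.308997 = 0.000000
ω = Δθ/dt = 0.000000/2.0 = 0.0000
ω = 0 → v = (Δx·cos θ + Δy·sin θ)/dt = -2.0000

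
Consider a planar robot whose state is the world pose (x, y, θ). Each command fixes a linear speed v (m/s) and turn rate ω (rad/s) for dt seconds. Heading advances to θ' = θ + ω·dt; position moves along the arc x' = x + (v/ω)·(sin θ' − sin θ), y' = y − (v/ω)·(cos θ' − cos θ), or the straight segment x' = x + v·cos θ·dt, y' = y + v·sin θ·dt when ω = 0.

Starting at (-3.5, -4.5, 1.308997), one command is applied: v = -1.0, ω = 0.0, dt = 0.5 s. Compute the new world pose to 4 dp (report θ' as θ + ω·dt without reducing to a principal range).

θ' = 1.3090 + 0.0·0.5 = 1.3090
ω = 0 → straight: x' = -3.5 + -1.0·cos(1.3090)·0.5 = -3.6294
y' = -4.5 + -1.0·sin(1.3090)·0.5 = -4.9830

(-3.6294, -4.9830, 1.3090)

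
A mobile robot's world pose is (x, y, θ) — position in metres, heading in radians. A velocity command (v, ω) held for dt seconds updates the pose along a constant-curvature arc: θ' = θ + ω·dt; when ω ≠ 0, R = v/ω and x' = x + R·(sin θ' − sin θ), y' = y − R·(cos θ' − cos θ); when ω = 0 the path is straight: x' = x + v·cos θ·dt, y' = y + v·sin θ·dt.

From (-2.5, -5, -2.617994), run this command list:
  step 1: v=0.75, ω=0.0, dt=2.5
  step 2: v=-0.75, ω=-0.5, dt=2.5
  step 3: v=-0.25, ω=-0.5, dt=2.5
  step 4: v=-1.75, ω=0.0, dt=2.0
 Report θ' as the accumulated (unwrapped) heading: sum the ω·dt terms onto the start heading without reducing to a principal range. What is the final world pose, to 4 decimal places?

(-3.6312, -9.9023, -5.1180)

step 1: θ'=-2.6180 (straight) → pose (-4.1238, -5.9375, -2.6180)
step 2: θ'=-3.8680 (R=1.5000) → pose (-2.3775, -6.1152, -3.8680)
step 3: θ'=-5.1180 (R=0.5000) → pose (-2.2502, -6.6863, -5.1180)
step 4: θ'=-5.1180 (straight) → pose (-3.6312, -9.9023, -5.1180)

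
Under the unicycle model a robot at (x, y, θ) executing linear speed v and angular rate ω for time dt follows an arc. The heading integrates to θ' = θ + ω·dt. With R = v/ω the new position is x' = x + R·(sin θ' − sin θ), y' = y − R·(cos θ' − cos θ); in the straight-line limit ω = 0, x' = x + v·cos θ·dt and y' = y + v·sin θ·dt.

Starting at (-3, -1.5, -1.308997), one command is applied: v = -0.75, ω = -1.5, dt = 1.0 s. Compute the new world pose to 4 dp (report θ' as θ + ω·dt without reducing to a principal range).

(-2.6803, -0.8980, -2.8090)

θ' = -1.3090 + -1.5·1.0 = -2.8090
R = v/ω = -0.75/-1.5 = 0.5000
x' = -3 + 0.5000·(sin -2.8090 − sin -1.3090) = -2.6803
y' = -1.5 − 0.5000·(cos -2.8090 − cos -1.3090) = -0.8980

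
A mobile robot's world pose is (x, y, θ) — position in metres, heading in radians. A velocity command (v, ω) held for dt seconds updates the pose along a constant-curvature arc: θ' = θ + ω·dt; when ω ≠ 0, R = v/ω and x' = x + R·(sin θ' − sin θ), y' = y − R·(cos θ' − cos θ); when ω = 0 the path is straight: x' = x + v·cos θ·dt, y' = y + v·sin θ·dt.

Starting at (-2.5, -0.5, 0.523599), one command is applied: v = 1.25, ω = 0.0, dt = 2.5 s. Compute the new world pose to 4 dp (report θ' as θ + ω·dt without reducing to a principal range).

θ' = 0.5236 + 0.0·2.5 = 0.5236
ω = 0 → straight: x' = -2.5 + 1.25·cos(0.5236)·2.5 = 0.2063
y' = -0.5 + 1.25·sin(0.5236)·2.5 = 1.0625

(0.2063, 1.0625, 0.5236)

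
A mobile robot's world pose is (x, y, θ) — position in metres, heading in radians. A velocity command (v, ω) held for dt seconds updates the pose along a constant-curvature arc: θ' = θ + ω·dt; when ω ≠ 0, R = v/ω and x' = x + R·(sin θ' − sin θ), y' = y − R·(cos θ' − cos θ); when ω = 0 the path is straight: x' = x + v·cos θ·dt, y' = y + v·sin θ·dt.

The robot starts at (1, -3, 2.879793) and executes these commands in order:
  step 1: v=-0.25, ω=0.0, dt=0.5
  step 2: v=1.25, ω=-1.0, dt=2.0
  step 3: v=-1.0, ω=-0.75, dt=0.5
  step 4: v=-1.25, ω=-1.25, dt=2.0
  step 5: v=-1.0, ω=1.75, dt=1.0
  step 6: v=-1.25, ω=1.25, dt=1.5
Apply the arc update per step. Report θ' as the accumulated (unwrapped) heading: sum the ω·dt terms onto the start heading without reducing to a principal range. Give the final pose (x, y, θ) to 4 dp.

(-2.9196, -0.2979, 1.6298)

step 1: θ'=2.8798 (straight) → pose (1.1207, -3.0324, 2.8798)
step 2: θ'=0.8798 (R=-1.2500) → pose (0.4810, -1.0283, 0.8798)
step 3: θ'=0.5048 (R=1.3333) → pose (0.0984, -1.3456, 0.5048)
step 4: θ'=-1.9952 (R=1.0000) → pose (-1.2965, -0.0585, -1.9952)
step 5: θ'=-0.2452 (R=-0.5714) → pose (-1.6786, 0.7311, -0.2452)
step 6: θ'=1.6298 (R=-1.0000) → pose (-2.9196, -0.2979, 1.6298)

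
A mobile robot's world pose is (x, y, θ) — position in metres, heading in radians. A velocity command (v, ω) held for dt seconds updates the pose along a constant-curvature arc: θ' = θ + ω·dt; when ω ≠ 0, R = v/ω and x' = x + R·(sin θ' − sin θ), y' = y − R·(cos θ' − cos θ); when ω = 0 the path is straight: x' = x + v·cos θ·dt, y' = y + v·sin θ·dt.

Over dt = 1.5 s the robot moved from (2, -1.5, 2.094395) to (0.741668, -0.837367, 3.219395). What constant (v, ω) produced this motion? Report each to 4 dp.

Δθ = 3.219395 − 2.094395 = 1.125000
ω = Δθ/dt = 1.125000/1.5 = 0.7500
R = Δx/(sin θ' − sin θ) = 1.3333
v = R·ω = 1.3333·0.7500 = 1.0000

v = 1.0000, ω = 0.7500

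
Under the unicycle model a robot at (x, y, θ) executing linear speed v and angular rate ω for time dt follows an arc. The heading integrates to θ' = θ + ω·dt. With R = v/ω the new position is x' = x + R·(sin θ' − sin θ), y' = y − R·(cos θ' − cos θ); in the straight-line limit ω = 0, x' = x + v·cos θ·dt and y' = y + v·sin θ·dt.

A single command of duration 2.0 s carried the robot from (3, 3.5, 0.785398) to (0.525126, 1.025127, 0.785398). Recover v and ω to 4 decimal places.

v = -1.7500, ω = 0.0000

Δθ = 0.785398 − 0.785398 = 0.000000
ω = Δθ/dt = 0.000000/2.0 = 0.0000
ω = 0 → v = (Δx·cos θ + Δy·sin θ)/dt = -1.7500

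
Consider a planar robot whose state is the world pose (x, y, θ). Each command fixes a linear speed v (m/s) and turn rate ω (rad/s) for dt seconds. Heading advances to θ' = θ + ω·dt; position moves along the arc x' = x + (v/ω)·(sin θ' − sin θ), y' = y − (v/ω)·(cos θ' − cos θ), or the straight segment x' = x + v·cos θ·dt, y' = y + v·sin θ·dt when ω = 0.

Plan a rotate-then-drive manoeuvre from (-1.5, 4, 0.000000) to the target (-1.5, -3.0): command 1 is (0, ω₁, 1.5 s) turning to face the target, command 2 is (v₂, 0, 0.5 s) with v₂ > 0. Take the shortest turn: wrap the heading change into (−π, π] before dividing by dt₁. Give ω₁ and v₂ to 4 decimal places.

heading to target = atan2(-3−4, -1.5−-1.5) = -1.5708
Δθ = wrap(-1.5708 − 0.0000) = -1.5708; ω₁ = Δθ/dt₁ = -1.0472
distance = √((-1.5−-1.5)² + (-3−4)²) = 7.0000; v₂ = distance/dt₂ = 14.0000

ω₁ = -1.0472, v₂ = 14.0000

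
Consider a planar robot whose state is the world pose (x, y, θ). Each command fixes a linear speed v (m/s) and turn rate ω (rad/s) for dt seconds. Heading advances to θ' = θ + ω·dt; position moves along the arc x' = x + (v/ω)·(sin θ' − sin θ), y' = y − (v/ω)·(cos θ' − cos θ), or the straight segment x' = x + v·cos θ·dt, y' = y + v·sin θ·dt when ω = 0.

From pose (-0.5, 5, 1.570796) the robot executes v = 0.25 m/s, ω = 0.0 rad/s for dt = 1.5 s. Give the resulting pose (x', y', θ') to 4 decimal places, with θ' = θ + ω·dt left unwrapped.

θ' = 1.5708 + 0.0·1.5 = 1.5708
ω = 0 → straight: x' = -0.5 + 0.25·cos(1.5708)·1.5 = -0.5000
y' = 5 + 0.25·sin(1.5708)·1.5 = 5.3750

(-0.5000, 5.3750, 1.5708)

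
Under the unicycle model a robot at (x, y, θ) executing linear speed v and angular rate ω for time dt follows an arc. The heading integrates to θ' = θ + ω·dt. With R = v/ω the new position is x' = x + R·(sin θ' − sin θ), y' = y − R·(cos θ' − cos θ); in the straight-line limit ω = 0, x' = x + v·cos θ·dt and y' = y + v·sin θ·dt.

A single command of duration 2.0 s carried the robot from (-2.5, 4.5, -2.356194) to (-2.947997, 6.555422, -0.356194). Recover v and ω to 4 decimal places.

v = -1.2500, ω = 1.0000

Δθ = -0.356194 − -2.356194 = 2.000000
ω = Δθ/dt = 2.000000/2.0 = 1.0000
R = −Δy/(cos θ' − cos θ) = -1.2500
v = R·ω = -1.2500·1.0000 = -1.2500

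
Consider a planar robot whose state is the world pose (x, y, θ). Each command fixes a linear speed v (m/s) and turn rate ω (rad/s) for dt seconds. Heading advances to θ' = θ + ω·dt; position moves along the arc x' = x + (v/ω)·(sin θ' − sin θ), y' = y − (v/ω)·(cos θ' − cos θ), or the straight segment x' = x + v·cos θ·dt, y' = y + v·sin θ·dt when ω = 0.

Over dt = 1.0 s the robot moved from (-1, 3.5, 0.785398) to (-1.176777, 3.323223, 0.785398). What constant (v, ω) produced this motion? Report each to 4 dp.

Δθ = 0.785398 − 0.785398 = 0.000000
ω = Δθ/dt = 0.000000/1.0 = 0.0000
ω = 0 → v = (Δx·cos θ + Δy·sin θ)/dt = -0.2500

v = -0.2500, ω = 0.0000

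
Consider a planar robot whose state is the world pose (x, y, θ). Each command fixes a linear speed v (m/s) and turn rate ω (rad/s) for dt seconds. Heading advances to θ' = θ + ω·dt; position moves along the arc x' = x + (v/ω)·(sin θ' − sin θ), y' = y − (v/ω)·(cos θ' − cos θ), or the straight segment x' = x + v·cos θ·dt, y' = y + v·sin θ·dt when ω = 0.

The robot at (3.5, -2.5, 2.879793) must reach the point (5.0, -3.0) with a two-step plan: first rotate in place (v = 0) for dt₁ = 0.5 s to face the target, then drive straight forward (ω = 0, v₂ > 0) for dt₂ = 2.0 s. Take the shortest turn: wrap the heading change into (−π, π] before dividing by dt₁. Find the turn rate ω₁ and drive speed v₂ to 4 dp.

ω₁ = 6.1633, v₂ = 0.7906

heading to target = atan2(-3−-2.5, 5−3.5) = -0.3218
Δθ = wrap(-0.3218 − 2.8798) = 3.0816; ω₁ = Δθ/dt₁ = 6.1633
distance = √((5−3.5)² + (-3−-2.5)²) = 1.5811; v₂ = distance/dt₂ = 0.7906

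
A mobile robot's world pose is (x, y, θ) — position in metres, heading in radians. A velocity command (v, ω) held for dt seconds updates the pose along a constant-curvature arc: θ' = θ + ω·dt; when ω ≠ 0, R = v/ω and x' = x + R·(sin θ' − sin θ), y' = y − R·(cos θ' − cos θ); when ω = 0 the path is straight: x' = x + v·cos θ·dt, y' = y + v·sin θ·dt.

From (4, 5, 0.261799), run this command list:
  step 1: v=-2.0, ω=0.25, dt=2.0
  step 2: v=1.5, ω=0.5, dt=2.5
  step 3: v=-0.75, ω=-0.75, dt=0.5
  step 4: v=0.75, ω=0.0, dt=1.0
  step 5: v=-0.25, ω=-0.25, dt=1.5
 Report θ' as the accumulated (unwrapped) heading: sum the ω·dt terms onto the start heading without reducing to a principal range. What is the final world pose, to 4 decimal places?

(1.1899, 6.5301, 1.2618)

step 1: θ'=0.7618 (R=-8.0000) → pose (0.5488, 3.0614, 0.7618)
step 2: θ'=2.0118 (R=3.0000) → pose (1.1911, 6.5127, 2.0118)
step 3: θ'=1.6368 (R=1.0000) → pose (1.2846, 6.1518, 1.6368)
step 4: θ'=1.6368 (straight) → pose (1.2351, 6.9002, 1.6368)
step 5: θ'=1.2618 (R=1.0000) → pose (1.1899, 6.5301, 1.2618)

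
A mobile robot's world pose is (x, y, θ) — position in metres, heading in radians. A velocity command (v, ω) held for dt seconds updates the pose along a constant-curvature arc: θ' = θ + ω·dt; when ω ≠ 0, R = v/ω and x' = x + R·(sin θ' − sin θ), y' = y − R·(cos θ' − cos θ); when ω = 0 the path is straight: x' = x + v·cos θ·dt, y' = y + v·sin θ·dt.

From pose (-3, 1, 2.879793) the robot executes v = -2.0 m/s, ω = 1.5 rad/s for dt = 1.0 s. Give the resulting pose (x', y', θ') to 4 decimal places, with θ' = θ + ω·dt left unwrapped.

θ' = 2.8798 + 1.5·1.0 = 4.3798
R = v/ω = -2.0/1.5 = -1.3333
x' = -3 + -1.3333·(sin 4.3798 − sin 2.8798) = -1.3946
y' = 1 − -1.3333·(cos 4.3798 − cos 2.8798) = 1.8526

(-1.3946, 1.8526, 4.3798)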